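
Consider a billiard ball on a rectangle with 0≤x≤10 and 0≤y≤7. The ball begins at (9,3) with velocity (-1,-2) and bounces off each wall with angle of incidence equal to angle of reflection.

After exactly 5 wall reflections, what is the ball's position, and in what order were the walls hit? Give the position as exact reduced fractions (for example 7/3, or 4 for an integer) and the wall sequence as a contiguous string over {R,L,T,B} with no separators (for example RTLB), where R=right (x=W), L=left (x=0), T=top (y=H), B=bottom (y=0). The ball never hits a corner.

1. t=3/2 → B at (15/2,0); v=(-1,2)
2. t=7/2 → T at (4,7); v=(-1,-2)
3. t=7/2 → B at (1/2,0); v=(-1,2)
4. t=1/2 → L at (0,1); v=(1,2)
5. t=3 → T at (3,7); v=(1,-2)

Final position: (3,7)
Wall sequence: BTBLT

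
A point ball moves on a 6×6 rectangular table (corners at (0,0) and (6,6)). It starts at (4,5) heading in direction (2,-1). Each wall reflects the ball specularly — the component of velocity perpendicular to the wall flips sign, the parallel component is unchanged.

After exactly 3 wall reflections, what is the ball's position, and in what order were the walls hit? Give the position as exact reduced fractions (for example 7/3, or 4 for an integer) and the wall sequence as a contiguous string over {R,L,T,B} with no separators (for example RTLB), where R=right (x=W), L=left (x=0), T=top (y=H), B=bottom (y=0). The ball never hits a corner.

1. t=1 → R at (6,4); v=(-2,-1)
2. t=3 → L at (0,1); v=(2,-1)
3. t=1 → B at (2,0); v=(2,1)

Final position: (2,0)
Wall sequence: RLB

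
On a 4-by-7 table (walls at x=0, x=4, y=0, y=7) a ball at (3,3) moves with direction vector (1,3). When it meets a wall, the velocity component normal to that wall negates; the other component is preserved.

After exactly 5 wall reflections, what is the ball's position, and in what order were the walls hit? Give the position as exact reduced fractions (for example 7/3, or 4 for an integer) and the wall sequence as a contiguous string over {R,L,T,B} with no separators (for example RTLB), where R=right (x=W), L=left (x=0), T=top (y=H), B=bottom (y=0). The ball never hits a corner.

1. t=1 → R at (4,6); v=(-1,3)
2. t=1/3 → T at (11/3,7); v=(-1,-3)
3. t=7/3 → B at (4/3,0); v=(-1,3)
4. t=4/3 → L at (0,4); v=(1,3)
5. t=1 → T at (1,7); v=(1,-3)

Final position: (1,7)
Wall sequence: RTBLT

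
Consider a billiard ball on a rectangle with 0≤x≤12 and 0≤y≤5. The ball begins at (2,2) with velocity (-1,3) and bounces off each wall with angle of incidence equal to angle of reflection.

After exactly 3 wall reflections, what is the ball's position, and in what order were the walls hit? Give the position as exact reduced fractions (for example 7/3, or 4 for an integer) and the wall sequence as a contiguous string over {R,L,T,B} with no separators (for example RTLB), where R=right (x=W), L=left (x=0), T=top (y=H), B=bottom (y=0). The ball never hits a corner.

Final position: (2/3,0)
Wall sequence: TLB

1. t=1 → T at (1,5); v=(-1,-3)
2. t=1 → L at (0,2); v=(1,-3)
3. t=2/3 → B at (2/3,0); v=(1,3)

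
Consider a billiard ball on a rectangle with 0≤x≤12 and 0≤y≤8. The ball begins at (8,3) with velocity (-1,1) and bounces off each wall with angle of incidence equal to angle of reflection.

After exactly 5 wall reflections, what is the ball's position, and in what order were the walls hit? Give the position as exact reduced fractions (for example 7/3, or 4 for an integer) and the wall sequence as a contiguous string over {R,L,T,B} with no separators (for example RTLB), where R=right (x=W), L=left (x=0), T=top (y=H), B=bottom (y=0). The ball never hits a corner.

1. t=5 → T at (3,8); v=(-1,-1)
2. t=3 → L at (0,5); v=(1,-1)
3. t=5 → B at (5,0); v=(1,1)
4. t=7 → R at (12,7); v=(-1,1)
5. t=1 → T at (11,8); v=(-1,-1)

Final position: (11,8)
Wall sequence: TLBRT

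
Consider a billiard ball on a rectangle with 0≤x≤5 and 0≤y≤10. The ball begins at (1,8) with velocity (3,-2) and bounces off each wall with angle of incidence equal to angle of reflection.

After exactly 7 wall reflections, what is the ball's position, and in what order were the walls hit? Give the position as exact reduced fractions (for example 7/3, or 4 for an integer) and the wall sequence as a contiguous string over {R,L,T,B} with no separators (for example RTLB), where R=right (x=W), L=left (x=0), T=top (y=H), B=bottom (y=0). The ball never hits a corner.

1. t=4/3 → R at (5,16/3); v=(-3,-2)
2. t=5/3 → L at (0,2); v=(3,-2)
3. t=1 → B at (3,0); v=(3,2)
4. t=2/3 → R at (5,4/3); v=(-3,2)
5. t=5/3 → L at (0,14/3); v=(3,2)
6. t=5/3 → R at (5,8); v=(-3,2)
7. t=1 → T at (2,10); v=(-3,-2)

Final position: (2,10)
Wall sequence: RLBRLRT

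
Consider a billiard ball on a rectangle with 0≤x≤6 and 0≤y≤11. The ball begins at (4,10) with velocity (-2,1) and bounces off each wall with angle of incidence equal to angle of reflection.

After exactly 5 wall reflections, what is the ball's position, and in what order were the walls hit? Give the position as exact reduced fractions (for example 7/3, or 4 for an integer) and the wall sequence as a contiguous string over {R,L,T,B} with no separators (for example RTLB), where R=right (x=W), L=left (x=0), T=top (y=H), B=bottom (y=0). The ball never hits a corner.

Final position: (6,1)
Wall sequence: TLRLR

1. t=1 → T at (2,11); v=(-2,-1)
2. t=1 → L at (0,10); v=(2,-1)
3. t=3 → R at (6,7); v=(-2,-1)
4. t=3 → L at (0,4); v=(2,-1)
5. t=3 → R at (6,1); v=(-2,-1)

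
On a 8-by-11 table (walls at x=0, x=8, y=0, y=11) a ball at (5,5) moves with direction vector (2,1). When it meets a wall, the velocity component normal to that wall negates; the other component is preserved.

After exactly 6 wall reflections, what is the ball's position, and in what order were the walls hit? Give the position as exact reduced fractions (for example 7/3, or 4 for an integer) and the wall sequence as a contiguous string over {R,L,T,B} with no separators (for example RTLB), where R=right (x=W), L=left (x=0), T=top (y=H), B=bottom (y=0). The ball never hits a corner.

Final position: (7,0)
Wall sequence: RLTRLB

1. t=3/2 → R at (8,13/2); v=(-2,1)
2. t=4 → L at (0,21/2); v=(2,1)
3. t=1/2 → T at (1,11); v=(2,-1)
4. t=7/2 → R at (8,15/2); v=(-2,-1)
5. t=4 → L at (0,7/2); v=(2,-1)
6. t=7/2 → B at (7,0); v=(2,1)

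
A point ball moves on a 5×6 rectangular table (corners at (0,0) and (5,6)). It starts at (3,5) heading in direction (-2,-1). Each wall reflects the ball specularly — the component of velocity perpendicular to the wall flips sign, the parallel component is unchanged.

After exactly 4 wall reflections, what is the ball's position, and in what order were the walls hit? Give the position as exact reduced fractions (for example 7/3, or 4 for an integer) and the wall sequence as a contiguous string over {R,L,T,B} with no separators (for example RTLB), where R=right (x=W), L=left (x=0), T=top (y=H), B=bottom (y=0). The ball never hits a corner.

Final position: (0,3/2)
Wall sequence: LRBL

1. t=3/2 → L at (0,7/2); v=(2,-1)
2. t=5/2 → R at (5,1); v=(-2,-1)
3. t=1 → B at (3,0); v=(-2,1)
4. t=3/2 → L at (0,3/2); v=(2,1)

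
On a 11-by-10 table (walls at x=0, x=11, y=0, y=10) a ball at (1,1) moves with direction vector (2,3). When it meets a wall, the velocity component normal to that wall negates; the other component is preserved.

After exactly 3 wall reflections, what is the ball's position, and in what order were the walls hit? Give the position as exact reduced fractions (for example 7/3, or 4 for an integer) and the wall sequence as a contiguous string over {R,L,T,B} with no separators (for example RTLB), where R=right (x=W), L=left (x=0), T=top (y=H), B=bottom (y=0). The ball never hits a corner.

Final position: (25/3,0)
Wall sequence: TRB

1. t=3 → T at (7,10); v=(2,-3)
2. t=2 → R at (11,4); v=(-2,-3)
3. t=4/3 → B at (25/3,0); v=(-2,3)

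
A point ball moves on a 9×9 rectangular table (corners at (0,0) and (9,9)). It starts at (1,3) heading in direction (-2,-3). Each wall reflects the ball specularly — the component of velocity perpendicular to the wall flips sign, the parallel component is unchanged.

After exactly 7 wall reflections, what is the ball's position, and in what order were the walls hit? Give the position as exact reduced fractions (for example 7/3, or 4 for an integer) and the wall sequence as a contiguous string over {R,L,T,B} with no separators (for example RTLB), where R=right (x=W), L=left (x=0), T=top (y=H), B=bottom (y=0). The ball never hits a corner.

Final position: (1,9)
Wall sequence: LBTRBLT

1. t=1/2 → L at (0,3/2); v=(2,-3)
2. t=1/2 → B at (1,0); v=(2,3)
3. t=3 → T at (7,9); v=(2,-3)
4. t=1 → R at (9,6); v=(-2,-3)
5. t=2 → B at (5,0); v=(-2,3)
6. t=5/2 → L at (0,15/2); v=(2,3)
7. t=1/2 → T at (1,9); v=(2,-3)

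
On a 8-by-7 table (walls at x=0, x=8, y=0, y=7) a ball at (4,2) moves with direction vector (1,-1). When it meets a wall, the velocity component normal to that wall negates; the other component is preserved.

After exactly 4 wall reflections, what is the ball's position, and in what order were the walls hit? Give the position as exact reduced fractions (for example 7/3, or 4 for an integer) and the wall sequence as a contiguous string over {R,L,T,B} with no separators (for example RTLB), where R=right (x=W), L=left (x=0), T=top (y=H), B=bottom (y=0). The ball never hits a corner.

Final position: (0,4)
Wall sequence: BRTL

1. t=2 → B at (6,0); v=(1,1)
2. t=2 → R at (8,2); v=(-1,1)
3. t=5 → T at (3,7); v=(-1,-1)
4. t=3 → L at (0,4); v=(1,-1)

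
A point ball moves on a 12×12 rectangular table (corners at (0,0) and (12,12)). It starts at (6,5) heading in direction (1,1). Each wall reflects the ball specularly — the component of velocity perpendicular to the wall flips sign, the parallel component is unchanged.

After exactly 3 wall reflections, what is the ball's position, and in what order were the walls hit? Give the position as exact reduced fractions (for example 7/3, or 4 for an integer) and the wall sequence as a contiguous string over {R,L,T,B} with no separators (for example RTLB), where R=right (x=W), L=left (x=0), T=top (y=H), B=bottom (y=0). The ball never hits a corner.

Final position: (0,1)
Wall sequence: RTL

1. t=6 → R at (12,11); v=(-1,1)
2. t=1 → T at (11,12); v=(-1,-1)
3. t=11 → L at (0,1); v=(1,-1)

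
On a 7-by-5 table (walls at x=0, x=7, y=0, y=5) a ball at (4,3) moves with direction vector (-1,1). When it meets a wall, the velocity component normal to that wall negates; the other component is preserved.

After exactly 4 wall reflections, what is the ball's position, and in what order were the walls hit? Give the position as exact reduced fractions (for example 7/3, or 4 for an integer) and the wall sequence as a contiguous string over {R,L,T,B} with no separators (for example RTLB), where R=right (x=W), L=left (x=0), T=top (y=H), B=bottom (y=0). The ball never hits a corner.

1. t=2 → T at (2,5); v=(-1,-1)
2. t=2 → L at (0,3); v=(1,-1)
3. t=3 → B at (3,0); v=(1,1)
4. t=4 → R at (7,4); v=(-1,1)

Final position: (7,4)
Wall sequence: TLBR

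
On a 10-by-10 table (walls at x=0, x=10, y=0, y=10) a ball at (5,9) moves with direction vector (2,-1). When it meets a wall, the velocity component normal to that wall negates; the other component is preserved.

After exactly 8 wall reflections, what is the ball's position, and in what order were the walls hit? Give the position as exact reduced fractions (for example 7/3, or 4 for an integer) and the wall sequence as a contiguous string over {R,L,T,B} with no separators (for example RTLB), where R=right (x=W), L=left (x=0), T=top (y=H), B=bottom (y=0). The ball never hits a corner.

Final position: (0,3/2)
Wall sequence: RLBRLTRL

1. t=5/2 → R at (10,13/2); v=(-2,-1)
2. t=5 → L at (0,3/2); v=(2,-1)
3. t=3/2 → B at (3,0); v=(2,1)
4. t=7/2 → R at (10,7/2); v=(-2,1)
5. t=5 → L at (0,17/2); v=(2,1)
6. t=3/2 → T at (3,10); v=(2,-1)
7. t=7/2 → R at (10,13/2); v=(-2,-1)
8. t=5 → L at (0,3/2); v=(2,-1)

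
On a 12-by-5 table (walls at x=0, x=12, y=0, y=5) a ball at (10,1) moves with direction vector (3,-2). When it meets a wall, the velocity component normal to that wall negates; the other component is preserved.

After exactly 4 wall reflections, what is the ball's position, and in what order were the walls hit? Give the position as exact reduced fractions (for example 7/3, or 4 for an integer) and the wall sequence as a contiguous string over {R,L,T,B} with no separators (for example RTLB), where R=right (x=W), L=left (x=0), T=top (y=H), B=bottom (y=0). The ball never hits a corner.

Final position: (0,5/3)
Wall sequence: BRTL

1. t=1/2 → B at (23/2,0); v=(3,2)
2. t=1/6 → R at (12,1/3); v=(-3,2)
3. t=7/3 → T at (5,5); v=(-3,-2)
4. t=5/3 → L at (0,5/3); v=(3,-2)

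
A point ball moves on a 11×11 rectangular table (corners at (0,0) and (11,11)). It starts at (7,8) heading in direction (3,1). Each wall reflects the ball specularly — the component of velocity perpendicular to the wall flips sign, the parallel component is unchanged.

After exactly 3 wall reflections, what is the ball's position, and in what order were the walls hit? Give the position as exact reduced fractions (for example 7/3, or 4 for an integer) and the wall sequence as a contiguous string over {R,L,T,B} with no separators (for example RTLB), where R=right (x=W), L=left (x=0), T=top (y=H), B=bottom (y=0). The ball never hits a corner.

1. t=4/3 → R at (11,28/3); v=(-3,1)
2. t=5/3 → T at (6,11); v=(-3,-1)
3. t=2 → L at (0,9); v=(3,-1)

Final position: (0,9)
Wall sequence: RTL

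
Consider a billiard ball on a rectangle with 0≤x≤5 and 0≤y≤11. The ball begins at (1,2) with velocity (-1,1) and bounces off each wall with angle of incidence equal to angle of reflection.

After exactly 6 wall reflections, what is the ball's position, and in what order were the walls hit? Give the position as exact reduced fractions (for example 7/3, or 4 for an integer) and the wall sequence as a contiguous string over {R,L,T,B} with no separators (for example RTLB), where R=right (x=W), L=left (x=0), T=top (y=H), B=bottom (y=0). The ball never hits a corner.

Final position: (1,0)
Wall sequence: LRTLRB

1. t=1 → L at (0,3); v=(1,1)
2. t=5 → R at (5,8); v=(-1,1)
3. t=3 → T at (2,11); v=(-1,-1)
4. t=2 → L at (0,9); v=(1,-1)
5. t=5 → R at (5,4); v=(-1,-1)
6. t=4 → B at (1,0); v=(-1,1)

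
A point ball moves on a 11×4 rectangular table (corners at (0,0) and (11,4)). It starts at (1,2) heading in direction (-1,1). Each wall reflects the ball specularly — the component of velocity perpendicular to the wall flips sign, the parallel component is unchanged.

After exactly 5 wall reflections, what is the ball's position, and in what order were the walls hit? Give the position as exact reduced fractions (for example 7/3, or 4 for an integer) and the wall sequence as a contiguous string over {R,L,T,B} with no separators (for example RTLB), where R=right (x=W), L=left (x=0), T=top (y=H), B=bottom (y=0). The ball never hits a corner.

1. t=1 → L at (0,3); v=(1,1)
2. t=1 → T at (1,4); v=(1,-1)
3. t=4 → B at (5,0); v=(1,1)
4. t=4 → T at (9,4); v=(1,-1)
5. t=2 → R at (11,2); v=(-1,-1)

Final position: (11,2)
Wall sequence: LTBTR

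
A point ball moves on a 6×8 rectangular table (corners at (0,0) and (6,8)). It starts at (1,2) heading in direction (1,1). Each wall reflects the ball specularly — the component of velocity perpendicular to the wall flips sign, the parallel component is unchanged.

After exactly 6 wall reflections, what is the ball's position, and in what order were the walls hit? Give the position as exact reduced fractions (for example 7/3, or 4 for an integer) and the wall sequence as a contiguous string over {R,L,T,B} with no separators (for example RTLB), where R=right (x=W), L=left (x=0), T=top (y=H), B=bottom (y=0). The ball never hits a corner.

Final position: (1,8)
Wall sequence: RTLBRT

1. t=5 → R at (6,7); v=(-1,1)
2. t=1 → T at (5,8); v=(-1,-1)
3. t=5 → L at (0,3); v=(1,-1)
4. t=3 → B at (3,0); v=(1,1)
5. t=3 → R at (6,3); v=(-1,1)
6. t=5 → T at (1,8); v=(-1,-1)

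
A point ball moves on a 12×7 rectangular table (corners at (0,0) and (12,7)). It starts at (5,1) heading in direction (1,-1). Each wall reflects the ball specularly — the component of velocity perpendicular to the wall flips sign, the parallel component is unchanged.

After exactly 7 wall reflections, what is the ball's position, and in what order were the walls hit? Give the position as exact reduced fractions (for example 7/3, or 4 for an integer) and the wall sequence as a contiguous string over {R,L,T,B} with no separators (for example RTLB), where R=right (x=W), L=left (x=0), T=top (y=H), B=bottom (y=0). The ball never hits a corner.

Final position: (10,0)
Wall sequence: BRTBLTB

1. t=1 → B at (6,0); v=(1,1)
2. t=6 → R at (12,6); v=(-1,1)
3. t=1 → T at (11,7); v=(-1,-1)
4. t=7 → B at (4,0); v=(-1,1)
5. t=4 → L at (0,4); v=(1,1)
6. t=3 → T at (3,7); v=(1,-1)
7. t=7 → B at (10,0); v=(1,1)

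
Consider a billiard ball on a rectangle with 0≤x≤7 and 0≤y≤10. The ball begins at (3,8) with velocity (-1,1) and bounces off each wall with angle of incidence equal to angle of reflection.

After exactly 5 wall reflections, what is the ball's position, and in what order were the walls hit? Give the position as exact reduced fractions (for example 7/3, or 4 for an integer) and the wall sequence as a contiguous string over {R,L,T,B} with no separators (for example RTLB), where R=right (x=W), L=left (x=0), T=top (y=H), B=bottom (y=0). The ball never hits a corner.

Final position: (0,5)
Wall sequence: TLRBL

1. t=2 → T at (1,10); v=(-1,-1)
2. t=1 → L at (0,9); v=(1,-1)
3. t=7 → R at (7,2); v=(-1,-1)
4. t=2 → B at (5,0); v=(-1,1)
5. t=5 → L at (0,5); v=(1,1)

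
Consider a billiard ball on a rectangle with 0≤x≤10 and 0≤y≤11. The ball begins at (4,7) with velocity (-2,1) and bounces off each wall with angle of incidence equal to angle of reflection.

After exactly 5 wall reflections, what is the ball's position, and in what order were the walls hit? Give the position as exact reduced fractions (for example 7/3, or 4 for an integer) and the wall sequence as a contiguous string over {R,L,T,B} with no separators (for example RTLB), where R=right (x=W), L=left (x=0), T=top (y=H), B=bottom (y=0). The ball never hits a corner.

1. t=2 → L at (0,9); v=(2,1)
2. t=2 → T at (4,11); v=(2,-1)
3. t=3 → R at (10,8); v=(-2,-1)
4. t=5 → L at (0,3); v=(2,-1)
5. t=3 → B at (6,0); v=(2,1)

Final position: (6,0)
Wall sequence: LTRLB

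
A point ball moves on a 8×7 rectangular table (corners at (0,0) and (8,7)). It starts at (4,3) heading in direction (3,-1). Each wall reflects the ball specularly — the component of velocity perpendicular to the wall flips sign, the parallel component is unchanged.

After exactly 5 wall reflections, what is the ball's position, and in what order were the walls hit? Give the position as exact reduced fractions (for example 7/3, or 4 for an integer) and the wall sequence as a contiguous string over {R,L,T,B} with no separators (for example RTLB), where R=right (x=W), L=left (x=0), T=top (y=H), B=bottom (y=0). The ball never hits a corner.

1. t=4/3 → R at (8,5/3); v=(-3,-1)
2. t=5/3 → B at (3,0); v=(-3,1)
3. t=1 → L at (0,1); v=(3,1)
4. t=8/3 → R at (8,11/3); v=(-3,1)
5. t=8/3 → L at (0,19/3); v=(3,1)

Final position: (0,19/3)
Wall sequence: RBLRL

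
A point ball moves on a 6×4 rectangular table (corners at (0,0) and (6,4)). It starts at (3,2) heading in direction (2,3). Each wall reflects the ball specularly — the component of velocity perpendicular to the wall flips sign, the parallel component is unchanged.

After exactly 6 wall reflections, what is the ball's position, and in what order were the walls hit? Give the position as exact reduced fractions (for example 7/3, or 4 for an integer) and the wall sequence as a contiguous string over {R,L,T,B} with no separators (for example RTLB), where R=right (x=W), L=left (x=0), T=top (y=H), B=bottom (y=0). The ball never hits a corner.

1. t=2/3 → T at (13/3,4); v=(2,-3)
2. t=5/6 → R at (6,3/2); v=(-2,-3)
3. t=1/2 → B at (5,0); v=(-2,3)
4. t=4/3 → T at (7/3,4); v=(-2,-3)
5. t=7/6 → L at (0,1/2); v=(2,-3)
6. t=1/6 → B at (1/3,0); v=(2,3)

Final position: (1/3,0)
Wall sequence: TRBTLB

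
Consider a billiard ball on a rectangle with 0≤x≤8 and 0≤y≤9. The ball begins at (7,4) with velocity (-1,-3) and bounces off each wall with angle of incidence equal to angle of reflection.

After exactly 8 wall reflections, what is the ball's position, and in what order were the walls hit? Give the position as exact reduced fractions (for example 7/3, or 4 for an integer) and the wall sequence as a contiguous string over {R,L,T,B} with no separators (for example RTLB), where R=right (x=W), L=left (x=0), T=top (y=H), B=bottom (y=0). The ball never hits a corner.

1. t=4/3 → B at (17/3,0); v=(-1,3)
2. t=3 → T at (8/3,9); v=(-1,-3)
3. t=8/3 → L at (0,1); v=(1,-3)
4. t=1/3 → B at (1/3,0); v=(1,3)
5. t=3 → T at (10/3,9); v=(1,-3)
6. t=3 → B at (19/3,0); v=(1,3)
7. t=5/3 → R at (8,5); v=(-1,3)
8. t=4/3 → T at (20/3,9); v=(-1,-3)

Final position: (20/3,9)
Wall sequence: BTLBTBRT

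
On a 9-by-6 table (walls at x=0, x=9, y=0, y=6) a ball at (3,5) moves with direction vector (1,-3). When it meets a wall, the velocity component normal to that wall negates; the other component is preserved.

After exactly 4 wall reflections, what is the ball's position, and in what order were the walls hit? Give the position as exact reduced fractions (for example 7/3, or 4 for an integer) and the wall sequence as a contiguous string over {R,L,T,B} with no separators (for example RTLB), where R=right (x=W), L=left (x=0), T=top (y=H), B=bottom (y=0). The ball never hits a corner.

1. t=5/3 → B at (14/3,0); v=(1,3)
2. t=2 → T at (20/3,6); v=(1,-3)
3. t=2 → B at (26/3,0); v=(1,3)
4. t=1/3 → R at (9,1); v=(-1,3)

Final position: (9,1)
Wall sequence: BTBR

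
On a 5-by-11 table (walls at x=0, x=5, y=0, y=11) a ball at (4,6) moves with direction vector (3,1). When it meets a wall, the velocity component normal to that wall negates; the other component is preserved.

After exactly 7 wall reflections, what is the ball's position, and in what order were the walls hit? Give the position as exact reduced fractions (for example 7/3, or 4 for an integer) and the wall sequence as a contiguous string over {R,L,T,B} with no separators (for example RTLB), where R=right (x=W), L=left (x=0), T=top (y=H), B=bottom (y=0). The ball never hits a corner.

Final position: (0,22/3)
Wall sequence: RLRTLRL

1. t=1/3 → R at (5,19/3); v=(-3,1)
2. t=5/3 → L at (0,8); v=(3,1)
3. t=5/3 → R at (5,29/3); v=(-3,1)
4. t=4/3 → T at (1,11); v=(-3,-1)
5. t=1/3 → L at (0,32/3); v=(3,-1)
6. t=5/3 → R at (5,9); v=(-3,-1)
7. t=5/3 → L at (0,22/3); v=(3,-1)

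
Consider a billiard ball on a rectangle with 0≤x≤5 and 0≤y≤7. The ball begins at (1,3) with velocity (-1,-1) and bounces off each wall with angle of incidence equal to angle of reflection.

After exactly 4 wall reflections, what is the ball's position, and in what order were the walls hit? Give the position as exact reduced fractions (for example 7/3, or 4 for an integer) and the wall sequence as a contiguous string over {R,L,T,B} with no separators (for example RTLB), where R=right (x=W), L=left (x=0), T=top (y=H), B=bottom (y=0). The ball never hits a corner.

Final position: (1,7)
Wall sequence: LBRT

1. t=1 → L at (0,2); v=(1,-1)
2. t=2 → B at (2,0); v=(1,1)
3. t=3 → R at (5,3); v=(-1,1)
4. t=4 → T at (1,7); v=(-1,-1)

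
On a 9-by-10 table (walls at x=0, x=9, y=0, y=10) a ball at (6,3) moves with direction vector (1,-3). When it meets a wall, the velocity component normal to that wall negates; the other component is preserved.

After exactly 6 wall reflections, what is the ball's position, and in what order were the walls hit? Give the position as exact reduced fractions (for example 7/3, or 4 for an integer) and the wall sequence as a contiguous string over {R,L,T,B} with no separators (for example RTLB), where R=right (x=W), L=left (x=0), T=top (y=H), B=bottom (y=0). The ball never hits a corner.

Final position: (0,7)
Wall sequence: BRTBTL

1. t=1 → B at (7,0); v=(1,3)
2. t=2 → R at (9,6); v=(-1,3)
3. t=4/3 → T at (23/3,10); v=(-1,-3)
4. t=10/3 → B at (13/3,0); v=(-1,3)
5. t=10/3 → T at (1,10); v=(-1,-3)
6. t=1 → L at (0,7); v=(1,-3)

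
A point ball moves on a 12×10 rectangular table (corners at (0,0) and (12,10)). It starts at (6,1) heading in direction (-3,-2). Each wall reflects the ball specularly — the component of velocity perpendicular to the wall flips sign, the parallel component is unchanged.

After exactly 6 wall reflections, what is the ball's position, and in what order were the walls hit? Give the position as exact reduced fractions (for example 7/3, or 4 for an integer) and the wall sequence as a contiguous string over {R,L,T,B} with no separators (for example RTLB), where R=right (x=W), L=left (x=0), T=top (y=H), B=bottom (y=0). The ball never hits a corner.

Final position: (3/2,0)
Wall sequence: BLTRLB

1. t=1/2 → B at (9/2,0); v=(-3,2)
2. t=3/2 → L at (0,3); v=(3,2)
3. t=7/2 → T at (21/2,10); v=(3,-2)
4. t=1/2 → R at (12,9); v=(-3,-2)
5. t=4 → L at (0,1); v=(3,-2)
6. t=1/2 → B at (3/2,0); v=(3,2)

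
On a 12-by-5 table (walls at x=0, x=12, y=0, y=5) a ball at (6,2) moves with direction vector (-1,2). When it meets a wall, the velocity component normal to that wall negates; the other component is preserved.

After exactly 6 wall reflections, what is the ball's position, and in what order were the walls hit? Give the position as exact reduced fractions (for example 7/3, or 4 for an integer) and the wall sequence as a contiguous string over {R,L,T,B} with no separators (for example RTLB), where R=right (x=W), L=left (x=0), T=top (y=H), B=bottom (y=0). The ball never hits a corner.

1. t=3/2 → T at (9/2,5); v=(-1,-2)
2. t=5/2 → B at (2,0); v=(-1,2)
3. t=2 → L at (0,4); v=(1,2)
4. t=1/2 → T at (1/2,5); v=(1,-2)
5. t=5/2 → B at (3,0); v=(1,2)
6. t=5/2 → T at (11/2,5); v=(1,-2)

Final position: (11/2,5)
Wall sequence: TBLTBT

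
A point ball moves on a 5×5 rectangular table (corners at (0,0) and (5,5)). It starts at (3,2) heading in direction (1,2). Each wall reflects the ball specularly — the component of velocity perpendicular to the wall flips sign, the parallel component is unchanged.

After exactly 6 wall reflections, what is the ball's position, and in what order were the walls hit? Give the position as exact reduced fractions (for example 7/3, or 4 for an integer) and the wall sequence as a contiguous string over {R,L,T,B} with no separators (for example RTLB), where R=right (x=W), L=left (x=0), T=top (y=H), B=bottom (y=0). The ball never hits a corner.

Final position: (2,0)
Wall sequence: TRBTLB

1. t=3/2 → T at (9/2,5); v=(1,-2)
2. t=1/2 → R at (5,4); v=(-1,-2)
3. t=2 → B at (3,0); v=(-1,2)
4. t=5/2 → T at (1/2,5); v=(-1,-2)
5. t=1/2 → L at (0,4); v=(1,-2)
6. t=2 → B at (2,0); v=(1,2)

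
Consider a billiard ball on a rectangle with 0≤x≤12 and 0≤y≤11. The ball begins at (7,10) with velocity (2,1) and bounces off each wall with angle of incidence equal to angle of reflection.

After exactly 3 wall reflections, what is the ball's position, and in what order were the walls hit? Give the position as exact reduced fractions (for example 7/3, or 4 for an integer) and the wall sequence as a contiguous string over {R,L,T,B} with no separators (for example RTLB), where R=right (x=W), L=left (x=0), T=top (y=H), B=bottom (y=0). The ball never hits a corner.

Final position: (0,7/2)
Wall sequence: TRL

1. t=1 → T at (9,11); v=(2,-1)
2. t=3/2 → R at (12,19/2); v=(-2,-1)
3. t=6 → L at (0,7/2); v=(2,-1)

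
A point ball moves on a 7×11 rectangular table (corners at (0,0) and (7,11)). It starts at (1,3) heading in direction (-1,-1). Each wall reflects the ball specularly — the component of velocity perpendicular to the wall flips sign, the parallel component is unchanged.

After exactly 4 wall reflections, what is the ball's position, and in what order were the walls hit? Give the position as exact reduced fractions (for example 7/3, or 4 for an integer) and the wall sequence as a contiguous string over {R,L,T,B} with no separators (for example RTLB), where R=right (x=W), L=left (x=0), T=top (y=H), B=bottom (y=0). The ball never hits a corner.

1. t=1 → L at (0,2); v=(1,-1)
2. t=2 → B at (2,0); v=(1,1)
3. t=5 → R at (7,5); v=(-1,1)
4. t=6 → T at (1,11); v=(-1,-1)

Final position: (1,11)
Wall sequence: LBRT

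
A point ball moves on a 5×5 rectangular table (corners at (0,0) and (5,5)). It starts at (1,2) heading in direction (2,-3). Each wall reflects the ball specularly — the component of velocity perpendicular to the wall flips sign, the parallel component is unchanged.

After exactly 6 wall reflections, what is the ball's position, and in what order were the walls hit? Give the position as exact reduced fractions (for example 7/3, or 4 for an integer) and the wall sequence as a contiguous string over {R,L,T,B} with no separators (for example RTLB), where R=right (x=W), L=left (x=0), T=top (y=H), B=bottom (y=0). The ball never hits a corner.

Final position: (7/3,5)
Wall sequence: BRTBLT

1. t=2/3 → B at (7/3,0); v=(2,3)
2. t=4/3 → R at (5,4); v=(-2,3)
3. t=1/3 → T at (13/3,5); v=(-2,-3)
4. t=5/3 → B at (1,0); v=(-2,3)
5. t=1/2 → L at (0,3/2); v=(2,3)
6. t=7/6 → T at (7/3,5); v=(2,-3)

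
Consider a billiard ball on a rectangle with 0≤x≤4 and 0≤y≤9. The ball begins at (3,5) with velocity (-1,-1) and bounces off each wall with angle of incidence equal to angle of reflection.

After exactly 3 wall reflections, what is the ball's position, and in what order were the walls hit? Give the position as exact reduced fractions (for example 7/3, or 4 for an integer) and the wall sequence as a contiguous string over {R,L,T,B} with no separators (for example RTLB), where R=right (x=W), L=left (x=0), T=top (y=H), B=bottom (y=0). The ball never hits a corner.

Final position: (4,2)
Wall sequence: LBR

1. t=3 → L at (0,2); v=(1,-1)
2. t=2 → B at (2,0); v=(1,1)
3. t=2 → R at (4,2); v=(-1,1)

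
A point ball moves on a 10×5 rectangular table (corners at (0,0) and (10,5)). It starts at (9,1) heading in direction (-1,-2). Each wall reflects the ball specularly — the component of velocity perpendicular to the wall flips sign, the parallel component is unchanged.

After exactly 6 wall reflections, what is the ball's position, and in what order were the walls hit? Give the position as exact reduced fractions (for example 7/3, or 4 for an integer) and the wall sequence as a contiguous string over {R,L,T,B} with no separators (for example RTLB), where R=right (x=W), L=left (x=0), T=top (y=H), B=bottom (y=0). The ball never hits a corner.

Final position: (3/2,0)
Wall sequence: BTBTLB

1. t=1/2 → B at (17/2,0); v=(-1,2)
2. t=5/2 → T at (6,5); v=(-1,-2)
3. t=5/2 → B at (7/2,0); v=(-1,2)
4. t=5/2 → T at (1,5); v=(-1,-2)
5. t=1 → L at (0,3); v=(1,-2)
6. t=3/2 → B at (3/2,0); v=(1,2)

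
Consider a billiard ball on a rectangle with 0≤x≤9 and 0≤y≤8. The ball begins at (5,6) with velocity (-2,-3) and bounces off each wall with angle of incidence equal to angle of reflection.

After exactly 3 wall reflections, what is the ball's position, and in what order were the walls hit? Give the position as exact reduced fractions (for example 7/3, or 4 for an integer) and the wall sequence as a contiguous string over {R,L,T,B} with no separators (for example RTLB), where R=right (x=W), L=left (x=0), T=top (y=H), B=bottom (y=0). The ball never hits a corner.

1. t=2 → B at (1,0); v=(-2,3)
2. t=1/2 → L at (0,3/2); v=(2,3)
3. t=13/6 → T at (13/3,8); v=(2,-3)

Final position: (13/3,8)
Wall sequence: BLT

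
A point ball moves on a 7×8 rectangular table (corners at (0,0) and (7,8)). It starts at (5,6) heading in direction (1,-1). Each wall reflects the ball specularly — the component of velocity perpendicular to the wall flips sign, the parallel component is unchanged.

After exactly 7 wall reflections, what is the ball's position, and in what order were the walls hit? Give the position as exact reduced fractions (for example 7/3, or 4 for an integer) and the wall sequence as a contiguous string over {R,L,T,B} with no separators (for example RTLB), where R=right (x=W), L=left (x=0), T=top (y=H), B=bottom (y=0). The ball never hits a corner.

Final position: (0,1)
Wall sequence: RBLTRBL

1. t=2 → R at (7,4); v=(-1,-1)
2. t=4 → B at (3,0); v=(-1,1)
3. t=3 → L at (0,3); v=(1,1)
4. t=5 → T at (5,8); v=(1,-1)
5. t=2 → R at (7,6); v=(-1,-1)
6. t=6 → B at (1,0); v=(-1,1)
7. t=1 → L at (0,1); v=(1,1)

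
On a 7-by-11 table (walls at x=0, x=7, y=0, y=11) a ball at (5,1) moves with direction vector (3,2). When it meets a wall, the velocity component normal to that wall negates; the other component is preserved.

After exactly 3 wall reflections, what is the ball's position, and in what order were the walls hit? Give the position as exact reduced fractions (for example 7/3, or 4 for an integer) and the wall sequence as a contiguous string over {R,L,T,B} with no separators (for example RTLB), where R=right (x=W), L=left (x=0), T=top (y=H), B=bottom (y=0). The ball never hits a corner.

Final position: (6,11)
Wall sequence: RLT

1. t=2/3 → R at (7,7/3); v=(-3,2)
2. t=7/3 → L at (0,7); v=(3,2)
3. t=2 → T at (6,11); v=(3,-2)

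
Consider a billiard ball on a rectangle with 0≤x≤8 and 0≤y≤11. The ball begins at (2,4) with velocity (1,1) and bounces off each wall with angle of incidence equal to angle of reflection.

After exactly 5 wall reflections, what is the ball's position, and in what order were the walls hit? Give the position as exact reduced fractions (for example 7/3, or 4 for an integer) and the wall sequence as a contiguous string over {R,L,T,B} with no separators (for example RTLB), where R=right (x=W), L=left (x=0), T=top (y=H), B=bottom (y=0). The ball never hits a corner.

1. t=6 → R at (8,10); v=(-1,1)
2. t=1 → T at (7,11); v=(-1,-1)
3. t=7 → L at (0,4); v=(1,-1)
4. t=4 → B at (4,0); v=(1,1)
5. t=4 → R at (8,4); v=(-1,1)

Final position: (8,4)
Wall sequence: RTLBR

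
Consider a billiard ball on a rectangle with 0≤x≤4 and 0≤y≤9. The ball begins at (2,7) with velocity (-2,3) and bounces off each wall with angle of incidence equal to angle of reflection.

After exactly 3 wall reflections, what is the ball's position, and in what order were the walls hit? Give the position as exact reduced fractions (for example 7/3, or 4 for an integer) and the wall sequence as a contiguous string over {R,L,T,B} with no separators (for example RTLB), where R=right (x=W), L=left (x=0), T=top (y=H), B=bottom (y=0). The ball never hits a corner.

Final position: (4,2)
Wall sequence: TLR

1. t=2/3 → T at (2/3,9); v=(-2,-3)
2. t=1/3 → L at (0,8); v=(2,-3)
3. t=2 → R at (4,2); v=(-2,-3)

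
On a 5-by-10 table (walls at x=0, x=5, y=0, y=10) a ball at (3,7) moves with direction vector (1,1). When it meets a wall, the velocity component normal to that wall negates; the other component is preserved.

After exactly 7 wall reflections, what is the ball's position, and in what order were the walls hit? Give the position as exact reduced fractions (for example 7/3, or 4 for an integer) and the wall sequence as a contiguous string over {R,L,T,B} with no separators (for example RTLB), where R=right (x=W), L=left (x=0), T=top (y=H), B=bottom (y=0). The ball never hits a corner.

1. t=2 → R at (5,9); v=(-1,1)
2. t=1 → T at (4,10); v=(-1,-1)
3. t=4 → L at (0,6); v=(1,-1)
4. t=5 → R at (5,1); v=(-1,-1)
5. t=1 → B at (4,0); v=(-1,1)
6. t=4 → L at (0,4); v=(1,1)
7. t=5 → R at (5,9); v=(-1,1)

Final position: (5,9)
Wall sequence: RTLRBLR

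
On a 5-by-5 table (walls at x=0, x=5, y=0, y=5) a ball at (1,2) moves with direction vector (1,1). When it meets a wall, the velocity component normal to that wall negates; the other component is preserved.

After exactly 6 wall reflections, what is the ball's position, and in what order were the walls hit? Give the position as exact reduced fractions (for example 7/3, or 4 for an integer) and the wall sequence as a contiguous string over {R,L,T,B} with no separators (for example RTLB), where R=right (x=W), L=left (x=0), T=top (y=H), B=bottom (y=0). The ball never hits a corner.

Final position: (5,4)
Wall sequence: TRBLTR

1. t=3 → T at (4,5); v=(1,-1)
2. t=1 → R at (5,4); v=(-1,-1)
3. t=4 → B at (1,0); v=(-1,1)
4. t=1 → L at (0,1); v=(1,1)
5. t=4 → T at (4,5); v=(1,-1)
6. t=1 → R at (5,4); v=(-1,-1)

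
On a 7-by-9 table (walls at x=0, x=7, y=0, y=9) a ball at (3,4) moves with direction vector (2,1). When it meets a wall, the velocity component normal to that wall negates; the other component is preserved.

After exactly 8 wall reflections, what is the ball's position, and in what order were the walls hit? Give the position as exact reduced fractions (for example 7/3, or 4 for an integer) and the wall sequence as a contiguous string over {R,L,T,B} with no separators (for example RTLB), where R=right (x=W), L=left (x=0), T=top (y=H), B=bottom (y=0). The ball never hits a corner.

1. t=2 → R at (7,6); v=(-2,1)
2. t=3 → T at (1,9); v=(-2,-1)
3. t=1/2 → L at (0,17/2); v=(2,-1)
4. t=7/2 → R at (7,5); v=(-2,-1)
5. t=7/2 → L at (0,3/2); v=(2,-1)
6. t=3/2 → B at (3,0); v=(2,1)
7. t=2 → R at (7,2); v=(-2,1)
8. t=7/2 → L at (0,11/2); v=(2,1)

Final position: (0,11/2)
Wall sequence: RTLRLBRL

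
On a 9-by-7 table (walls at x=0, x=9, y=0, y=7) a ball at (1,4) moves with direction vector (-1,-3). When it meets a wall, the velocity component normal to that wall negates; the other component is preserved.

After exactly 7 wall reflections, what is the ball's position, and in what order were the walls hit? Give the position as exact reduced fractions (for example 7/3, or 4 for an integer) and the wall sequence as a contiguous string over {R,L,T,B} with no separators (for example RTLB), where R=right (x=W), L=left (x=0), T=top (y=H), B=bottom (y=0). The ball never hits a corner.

Final position: (25/3,0)
Wall sequence: LBTBTRB

1. t=1 → L at (0,1); v=(1,-3)
2. t=1/3 → B at (1/3,0); v=(1,3)
3. t=7/3 → T at (8/3,7); v=(1,-3)
4. t=7/3 → B at (5,0); v=(1,3)
5. t=7/3 → T at (22/3,7); v=(1,-3)
6. t=5/3 → R at (9,2); v=(-1,-3)
7. t=2/3 → B at (25/3,0); v=(-1,3)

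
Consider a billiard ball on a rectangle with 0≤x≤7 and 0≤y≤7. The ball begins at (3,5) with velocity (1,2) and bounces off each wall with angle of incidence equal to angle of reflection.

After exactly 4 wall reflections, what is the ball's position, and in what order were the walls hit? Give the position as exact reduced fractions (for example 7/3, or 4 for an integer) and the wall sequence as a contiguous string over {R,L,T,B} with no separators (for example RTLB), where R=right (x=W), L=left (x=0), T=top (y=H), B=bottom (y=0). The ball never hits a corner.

Final position: (3,7)
Wall sequence: TRBT

1. t=1 → T at (4,7); v=(1,-2)
2. t=3 → R at (7,1); v=(-1,-2)
3. t=1/2 → B at (13/2,0); v=(-1,2)
4. t=7/2 → T at (3,7); v=(-1,-2)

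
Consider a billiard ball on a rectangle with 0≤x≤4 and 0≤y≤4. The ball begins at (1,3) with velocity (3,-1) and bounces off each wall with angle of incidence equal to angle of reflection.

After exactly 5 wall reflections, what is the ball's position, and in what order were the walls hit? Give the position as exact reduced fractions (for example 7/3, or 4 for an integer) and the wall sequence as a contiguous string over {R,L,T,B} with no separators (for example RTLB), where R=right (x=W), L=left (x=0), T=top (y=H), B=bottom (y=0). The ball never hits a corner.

1. t=1 → R at (4,2); v=(-3,-1)
2. t=4/3 → L at (0,2/3); v=(3,-1)
3. t=2/3 → B at (2,0); v=(3,1)
4. t=2/3 → R at (4,2/3); v=(-3,1)
5. t=4/3 → L at (0,2); v=(3,1)

Final position: (0,2)
Wall sequence: RLBRL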